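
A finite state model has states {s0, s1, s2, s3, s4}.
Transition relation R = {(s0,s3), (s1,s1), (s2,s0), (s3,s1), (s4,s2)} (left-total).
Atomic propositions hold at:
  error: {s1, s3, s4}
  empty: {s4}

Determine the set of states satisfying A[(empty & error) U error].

Sat(empty & error) = {s4}
A[(empty & error) U error]: least fixpoint, start Z0 = Sat(error) = {s1, s3, s4}, add states in Sat(empty & error) with every successor in Z. Already a fixed point.
Sat(A[(empty & error) U error]) = {s1, s3, s4}

{s1, s3, s4}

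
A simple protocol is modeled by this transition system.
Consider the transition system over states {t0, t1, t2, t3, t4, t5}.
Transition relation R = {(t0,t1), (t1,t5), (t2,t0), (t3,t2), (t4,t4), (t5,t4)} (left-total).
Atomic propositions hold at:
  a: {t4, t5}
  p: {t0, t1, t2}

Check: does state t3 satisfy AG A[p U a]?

A[p U a]: least fixpoint, start Z0 = Sat(a) = {t4, t5}, add states in Sat(p) with every successor in Z. Z1 = {t1, t4, t5}; Z2 = {t0, t1, t4, t5}; Z3 = {t0, t1, t2, t4, t5}; fixed.
Sat(A[p U a]) = {t0, t1, t2, t4, t5}
AG A[p U a]: greatest fixpoint, start Z0 = {t0, t1, t2, t4, t5}, keep only states in Sat with every successor in Z. Already a fixed point.
Sat(AG A[p U a]) = {t0, t1, t2, t4, t5}
t3 ∉ Sat(AG A[p U a]) = {t0, t1, t2, t4, t5}, so the formula does not hold at t3.

No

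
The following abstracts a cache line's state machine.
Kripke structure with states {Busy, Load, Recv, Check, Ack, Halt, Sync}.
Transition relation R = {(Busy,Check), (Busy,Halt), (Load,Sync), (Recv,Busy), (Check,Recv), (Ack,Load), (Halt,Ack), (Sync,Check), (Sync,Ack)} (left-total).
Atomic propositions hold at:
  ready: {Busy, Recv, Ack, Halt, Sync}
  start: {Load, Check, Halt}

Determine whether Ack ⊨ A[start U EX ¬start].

Sat(¬start) = {Busy, Recv, Ack, Sync}
Sat(EX ¬start) = {s : some successor in {Busy, Recv, Ack, Sync}} = {Load, Recv, Check, Halt, Sync}
A[start U EX ¬start]: least fixpoint, start Z0 = Sat(EX ¬start) = {Load, Recv, Check, Halt, Sync}, add states in Sat(start) with every successor in Z. Already a fixed point.
Sat(A[start U EX ¬start]) = {Load, Recv, Check, Halt, Sync}
Ack ∉ Sat(A[start U EX ¬start]) = {Load, Recv, Check, Halt, Sync}, so the formula does not hold at Ack.

No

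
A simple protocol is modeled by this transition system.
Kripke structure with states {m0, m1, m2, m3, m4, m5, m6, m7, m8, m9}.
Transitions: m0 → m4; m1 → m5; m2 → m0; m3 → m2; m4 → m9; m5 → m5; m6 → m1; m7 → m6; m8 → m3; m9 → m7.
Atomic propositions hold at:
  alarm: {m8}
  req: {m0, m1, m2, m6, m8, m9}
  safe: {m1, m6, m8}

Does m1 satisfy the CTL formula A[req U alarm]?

No

A[req U alarm]: least fixpoint, start Z0 = Sat(alarm) = {m8}, add states in Sat(req) with every successor in Z. Already a fixed point.
Sat(A[req U alarm]) = {m8}
m1 ∉ Sat(A[req U alarm]) = {m8}, so the formula does not hold at m1.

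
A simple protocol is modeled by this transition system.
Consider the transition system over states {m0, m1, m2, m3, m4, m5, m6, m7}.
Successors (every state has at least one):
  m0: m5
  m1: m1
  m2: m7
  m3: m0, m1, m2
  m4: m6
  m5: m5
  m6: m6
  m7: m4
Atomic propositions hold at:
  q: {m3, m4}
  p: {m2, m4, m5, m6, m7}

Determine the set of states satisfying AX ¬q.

{m0, m1, m2, m3, m4, m5, m6}

Sat(¬q) = {m0, m1, m2, m5, m6, m7}
Sat(AX ¬q) = {s : every successor in {m0, m1, m2, m5, m6, m7}} = {m0, m1, m2, m3, m4, m5, m6}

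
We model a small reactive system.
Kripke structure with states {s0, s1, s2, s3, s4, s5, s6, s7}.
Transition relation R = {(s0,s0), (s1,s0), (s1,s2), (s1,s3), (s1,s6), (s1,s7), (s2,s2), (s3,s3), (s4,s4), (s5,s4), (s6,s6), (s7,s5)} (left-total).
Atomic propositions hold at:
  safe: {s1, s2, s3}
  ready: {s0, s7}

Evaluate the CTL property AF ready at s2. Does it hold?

No

AF ready: least fixpoint, start Z0 = {s0, s7}, add states with every successor in Z. Already a fixed point.
Sat(AF ready) = {s0, s7}
s2 ∉ Sat(AF ready) = {s0, s7}, so the formula does not hold at s2.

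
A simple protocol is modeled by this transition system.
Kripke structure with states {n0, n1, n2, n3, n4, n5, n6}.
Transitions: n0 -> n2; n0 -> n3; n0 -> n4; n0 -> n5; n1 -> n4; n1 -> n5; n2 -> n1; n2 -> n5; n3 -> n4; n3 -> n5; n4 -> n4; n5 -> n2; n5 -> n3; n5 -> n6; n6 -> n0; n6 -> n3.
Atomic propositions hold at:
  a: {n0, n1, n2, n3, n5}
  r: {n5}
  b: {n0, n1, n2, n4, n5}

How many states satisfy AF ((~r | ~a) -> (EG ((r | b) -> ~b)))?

1

Sat(~r) = {n0, n1, n2, n3, n4, n6}
Sat(~a) = {n4, n6}
Sat(~r | ~a) = {n0, n1, n2, n3, n4, n6}
Sat(r | b) = {n0, n1, n2, n4, n5}
Sat(~b) = {n3, n6}
Sat((r | b) -> ~b) = {n3, n6}
EG ((r | b) -> ~b): greatest fixpoint, start Z0 = {n3, n6}, keep only states in Sat with some successor in Z. Z1 = {n6}; Z2 = ∅; fixed.
Sat(EG ((r | b) -> ~b)) = ∅
Sat((~r | ~a) -> (EG ((r | b) -> ~b))) = {n5}
AF ((~r | ~a) -> (EG ((r | b) -> ~b))): least fixpoint, start Z0 = {n5}, add states with every successor in Z. Already a fixed point.
Sat(AF ((~r | ~a) -> (EG ((r | b) -> ~b)))) = {n5}
|Sat(AF ((~r | ~a) -> (EG ((r | b) -> ~b))))| = |{n5}| = 1.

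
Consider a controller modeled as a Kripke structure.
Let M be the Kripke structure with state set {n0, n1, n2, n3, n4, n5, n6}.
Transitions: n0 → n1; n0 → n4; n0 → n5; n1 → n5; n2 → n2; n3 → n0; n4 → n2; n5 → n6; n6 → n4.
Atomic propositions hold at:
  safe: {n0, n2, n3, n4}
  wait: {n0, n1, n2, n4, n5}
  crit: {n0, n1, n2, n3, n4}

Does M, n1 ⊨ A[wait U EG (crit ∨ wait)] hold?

No

Sat(crit ∨ wait) = {n0, n1, n2, n3, n4, n5}
EG (crit ∨ wait): greatest fixpoint, start Z0 = {n0, n1, n2, n3, n4, n5}, keep only states in Sat with some successor in Z. Z1 = {n0, n1, n2, n3, n4}; Z2 = {n0, n2, n3, n4}; fixed.
Sat(EG (crit ∨ wait)) = {n0, n2, n3, n4}
A[wait U EG (crit ∨ wait)]: least fixpoint, start Z0 = Sat(EG (crit ∨ wait)) = {n0, n2, n3, n4}, add states in Sat(wait) with every successor in Z. Already a fixed point.
Sat(A[wait U EG (crit ∨ wait)]) = {n0, n2, n3, n4}
n1 ∉ Sat(A[wait U EG (crit ∨ wait)]) = {n0, n2, n3, n4}, so the formula does not hold at n1.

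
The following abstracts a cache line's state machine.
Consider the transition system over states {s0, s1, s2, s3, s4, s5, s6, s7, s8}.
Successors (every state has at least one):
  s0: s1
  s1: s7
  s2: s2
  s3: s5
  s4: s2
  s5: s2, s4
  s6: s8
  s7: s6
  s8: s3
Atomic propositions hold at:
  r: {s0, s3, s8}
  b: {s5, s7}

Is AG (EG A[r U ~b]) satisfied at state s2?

Yes

Sat(~b) = {s0, s1, s2, s3, s4, s6, s8}
A[r U ~b]: least fixpoint, start Z0 = Sat(~b) = {s0, s1, s2, s3, s4, s6, s8}, add states in Sat(r) with every successor in Z. Already a fixed point.
Sat(A[r U ~b]) = {s0, s1, s2, s3, s4, s6, s8}
EG A[r U ~b]: greatest fixpoint, start Z0 = {s0, s1, s2, s3, s4, s6, s8}, keep only states in Sat with some successor in Z. Z1 = {s0, s2, s4, s6, s8}; Z2 = {s2, s4, s6}; Z3 = {s2, s4}; fixed.
Sat(EG A[r U ~b]) = {s2, s4}
AG (EG A[r U ~b]): greatest fixpoint, start Z0 = {s2, s4}, keep only states in Sat with every successor in Z. Already a fixed point.
Sat(AG (EG A[r U ~b])) = {s2, s4}
s2 ∈ Sat(AG (EG A[r U ~b])) = {s2, s4}, so the formula holds at s2.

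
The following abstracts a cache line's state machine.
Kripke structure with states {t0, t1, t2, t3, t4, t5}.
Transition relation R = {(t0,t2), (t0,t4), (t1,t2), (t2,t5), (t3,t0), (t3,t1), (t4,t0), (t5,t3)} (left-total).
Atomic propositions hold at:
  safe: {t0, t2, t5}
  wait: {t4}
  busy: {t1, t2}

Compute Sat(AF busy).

{t1, t2}

AF busy: least fixpoint, start Z0 = {t1, t2}, add states with every successor in Z. Already a fixed point.
Sat(AF busy) = {t1, t2}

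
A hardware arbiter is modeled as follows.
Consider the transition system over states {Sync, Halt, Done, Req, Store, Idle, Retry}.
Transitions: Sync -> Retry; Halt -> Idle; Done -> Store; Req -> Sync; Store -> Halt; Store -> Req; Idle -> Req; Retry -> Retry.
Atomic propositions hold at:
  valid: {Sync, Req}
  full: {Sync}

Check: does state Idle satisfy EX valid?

Yes

Sat(EX valid) = {s : some successor in {Sync, Req}} = {Req, Store, Idle}
Idle ∈ Sat(EX valid) = {Req, Store, Idle}, so the formula holds at Idle.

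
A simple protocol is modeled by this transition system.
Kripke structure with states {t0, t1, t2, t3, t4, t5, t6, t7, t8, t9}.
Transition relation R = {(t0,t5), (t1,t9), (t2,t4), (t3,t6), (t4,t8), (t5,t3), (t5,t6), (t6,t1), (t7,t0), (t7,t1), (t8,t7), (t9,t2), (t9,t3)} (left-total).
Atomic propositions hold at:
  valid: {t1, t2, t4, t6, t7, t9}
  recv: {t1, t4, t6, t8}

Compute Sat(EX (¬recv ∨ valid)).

{t0, t1, t2, t3, t5, t6, t7, t8, t9}

Sat(¬recv) = {t0, t2, t3, t5, t7, t9}
Sat(¬recv ∨ valid) = {t0, t1, t2, t3, t4, t5, t6, t7, t9}
Sat(EX (¬recv ∨ valid)) = {s : some successor in {t0, t1, t2, t3, t4, t5, t6, t7, t9}} = {t0, t1, t2, t3, t5, t6, t7, t8, t9}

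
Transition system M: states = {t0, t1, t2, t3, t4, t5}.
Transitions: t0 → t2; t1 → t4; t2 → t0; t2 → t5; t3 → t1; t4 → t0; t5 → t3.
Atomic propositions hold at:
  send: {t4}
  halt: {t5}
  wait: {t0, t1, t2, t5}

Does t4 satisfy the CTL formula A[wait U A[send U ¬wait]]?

Sat(¬wait) = {t3, t4}
A[send U ¬wait]: least fixpoint, start Z0 = Sat(¬wait) = {t3, t4}, add states in Sat(send) with every successor in Z. Already a fixed point.
Sat(A[send U ¬wait]) = {t3, t4}
A[wait U A[send U ¬wait]]: least fixpoint, start Z0 = Sat(A[send U ¬wait]) = {t3, t4}, add states in Sat(wait) with every successor in Z. Z1 = {t1, t3, t4, t5}; fixed.
Sat(A[wait U A[send U ¬wait]]) = {t1, t3, t4, t5}
t4 ∈ Sat(A[wait U A[send U ¬wait]]) = {t1, t3, t4, t5}, so the formula holds at t4.

Yes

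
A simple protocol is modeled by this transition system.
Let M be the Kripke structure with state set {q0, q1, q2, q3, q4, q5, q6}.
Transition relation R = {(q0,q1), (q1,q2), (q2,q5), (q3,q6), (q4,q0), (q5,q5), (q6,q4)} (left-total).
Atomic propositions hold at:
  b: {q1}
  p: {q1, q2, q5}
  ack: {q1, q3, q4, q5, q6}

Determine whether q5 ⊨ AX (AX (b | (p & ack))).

Yes

Sat(p & ack) = {q1, q5}
Sat(b | (p & ack)) = {q1, q5}
Sat(AX (b | (p & ack))) = {s : every successor in {q1, q5}} = {q0, q2, q5}
Sat(AX (AX (b | (p & ack)))) = {s : every successor in {q0, q2, q5}} = {q1, q2, q4, q5}
q5 ∈ Sat(AX (AX (b | (p & ack)))) = {q1, q2, q4, q5}, so the formula holds at q5.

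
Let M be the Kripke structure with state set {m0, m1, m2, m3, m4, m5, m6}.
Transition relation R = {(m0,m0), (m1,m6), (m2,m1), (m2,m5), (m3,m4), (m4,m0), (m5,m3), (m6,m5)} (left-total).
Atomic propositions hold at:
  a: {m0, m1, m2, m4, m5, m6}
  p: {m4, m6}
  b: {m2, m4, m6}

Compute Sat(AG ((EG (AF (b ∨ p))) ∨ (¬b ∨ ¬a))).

Sat(b ∨ p) = {m2, m4, m6}
AF (b ∨ p): least fixpoint, start Z0 = {m2, m4, m6}, add states with every successor in Z. Z1 = {m1, m2, m3, m4, m6}; Z2 = {m1, m2, m3, m4, m5, m6}; fixed.
Sat(AF (b ∨ p)) = {m1, m2, m3, m4, m5, m6}
EG (AF (b ∨ p)): greatest fixpoint, start Z0 = {m1, m2, m3, m4, m5, m6}, keep only states in Sat with some successor in Z. Z1 = {m1, m2, m3, m5, m6}; Z2 = {m1, m2, m5, m6}; Z3 = {m1, m2, m6}; Z4 = {m1, m2}; Z5 = {m2}; Z6 = ∅; fixed.
Sat(EG (AF (b ∨ p))) = ∅
Sat(¬b) = {m0, m1, m3, m5}
Sat(¬a) = {m3}
Sat(¬b ∨ ¬a) = {m0, m1, m3, m5}
Sat((EG (AF (b ∨ p))) ∨ (¬b ∨ ¬a)) = {m0, m1, m3, m5}
AG ((EG (AF (b ∨ p))) ∨ (¬b ∨ ¬a)): greatest fixpoint, start Z0 = {m0, m1, m3, m5}, keep only states in Sat with every successor in Z. Z1 = {m0, m5}; Z2 = {m0}; fixed.
Sat(AG ((EG (AF (b ∨ p))) ∨ (¬b ∨ ¬a))) = {m0}

{m0}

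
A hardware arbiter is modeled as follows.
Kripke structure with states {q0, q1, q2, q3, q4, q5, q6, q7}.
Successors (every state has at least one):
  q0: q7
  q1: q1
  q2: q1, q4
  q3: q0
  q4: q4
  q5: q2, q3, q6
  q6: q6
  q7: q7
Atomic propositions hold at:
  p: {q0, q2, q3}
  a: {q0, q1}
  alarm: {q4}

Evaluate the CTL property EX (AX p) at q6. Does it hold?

Sat(AX p) = {s : every successor in {q0, q2, q3}} = {q3}
Sat(EX (AX p)) = {s : some successor in {q3}} = {q5}
q6 ∉ Sat(EX (AX p)) = {q5}, so the formula does not hold at q6.

No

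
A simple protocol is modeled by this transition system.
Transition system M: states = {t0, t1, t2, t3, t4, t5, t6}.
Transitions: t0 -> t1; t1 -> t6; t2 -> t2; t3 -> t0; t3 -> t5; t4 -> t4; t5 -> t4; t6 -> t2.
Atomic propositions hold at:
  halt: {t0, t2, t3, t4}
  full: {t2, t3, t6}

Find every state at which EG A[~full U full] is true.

Sat(~full) = {t0, t1, t4, t5}
A[~full U full]: least fixpoint, start Z0 = Sat(full) = {t2, t3, t6}, add states in Sat(~full) with every successor in Z. Z1 = {t1, t2, t3, t6}; Z2 = {t0, t1, t2, t3, t6}; fixed.
Sat(A[~full U full]) = {t0, t1, t2, t3, t6}
EG A[~full U full]: greatest fixpoint, start Z0 = {t0, t1, t2, t3, t6}, keep only states in Sat with some successor in Z. Already a fixed point.
Sat(EG A[~full U full]) = {t0, t1, t2, t3, t6}

{t0, t1, t2, t3, t6}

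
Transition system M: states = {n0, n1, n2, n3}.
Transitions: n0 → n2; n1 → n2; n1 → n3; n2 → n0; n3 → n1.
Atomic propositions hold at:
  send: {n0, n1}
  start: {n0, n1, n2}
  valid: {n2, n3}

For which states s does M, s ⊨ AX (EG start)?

{n0, n2, n3}

EG start: greatest fixpoint, start Z0 = {n0, n1, n2}, keep only states in Sat with some successor in Z. Already a fixed point.
Sat(EG start) = {n0, n1, n2}
Sat(AX (EG start)) = {s : every successor in {n0, n1, n2}} = {n0, n2, n3}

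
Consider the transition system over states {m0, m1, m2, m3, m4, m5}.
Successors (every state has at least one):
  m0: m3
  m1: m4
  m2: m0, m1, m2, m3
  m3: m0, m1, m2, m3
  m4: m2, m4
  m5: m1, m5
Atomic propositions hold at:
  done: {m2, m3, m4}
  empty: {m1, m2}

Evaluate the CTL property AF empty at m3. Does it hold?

AF empty: least fixpoint, start Z0 = {m1, m2}, add states with every successor in Z. Already a fixed point.
Sat(AF empty) = {m1, m2}
m3 ∉ Sat(AF empty) = {m1, m2}, so the formula does not hold at m3.

No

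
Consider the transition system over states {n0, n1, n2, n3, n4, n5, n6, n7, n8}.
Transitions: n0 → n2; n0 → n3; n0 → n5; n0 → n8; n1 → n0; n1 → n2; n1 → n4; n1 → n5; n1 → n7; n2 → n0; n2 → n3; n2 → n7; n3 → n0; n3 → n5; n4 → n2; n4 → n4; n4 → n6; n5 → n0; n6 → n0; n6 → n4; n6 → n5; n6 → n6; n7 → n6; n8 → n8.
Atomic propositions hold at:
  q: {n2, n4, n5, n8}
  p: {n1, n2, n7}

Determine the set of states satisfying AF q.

{n2, n4, n5, n8}

AF q: least fixpoint, start Z0 = {n2, n4, n5, n8}, add states with every successor in Z. Already a fixed point.
Sat(AF q) = {n2, n4, n5, n8}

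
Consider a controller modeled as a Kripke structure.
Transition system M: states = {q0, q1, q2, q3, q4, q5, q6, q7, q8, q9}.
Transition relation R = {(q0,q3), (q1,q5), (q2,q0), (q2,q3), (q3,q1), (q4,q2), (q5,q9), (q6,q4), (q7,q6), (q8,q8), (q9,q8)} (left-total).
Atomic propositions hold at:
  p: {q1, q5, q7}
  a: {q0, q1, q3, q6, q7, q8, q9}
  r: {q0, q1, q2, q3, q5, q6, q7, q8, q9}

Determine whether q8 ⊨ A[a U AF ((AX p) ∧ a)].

Sat(AX p) = {s : every successor in {q1, q5, q7}} = {q1, q3}
Sat((AX p) ∧ a) = {q1, q3}
AF ((AX p) ∧ a): least fixpoint, start Z0 = {q1, q3}, add states with every successor in Z. Z1 = {q0, q1, q3}; Z2 = {q0, q1, q2, q3}; Z3 = {q0, q1, q2, q3, q4}; Z4 = {q0, q1, q2, q3, q4, q6}; Z5 = {q0, q1, q2, q3, q4, q6, q7}; fixed.
Sat(AF ((AX p) ∧ a)) = {q0, q1, q2, q3, q4, q6, q7}
A[a U AF ((AX p) ∧ a)]: least fixpoint, start Z0 = Sat(AF ((AX p) ∧ a)) = {q0, q1, q2, q3, q4, q6, q7}, add states in Sat(a) with every successor in Z. Already a fixed point.
Sat(A[a U AF ((AX p) ∧ a)]) = {q0, q1, q2, q3, q4, q6, q7}
q8 ∉ Sat(A[a U AF ((AX p) ∧ a)]) = {q0, q1, q2, q3, q4, q6, q7}, so the formula does not hold at q8.

No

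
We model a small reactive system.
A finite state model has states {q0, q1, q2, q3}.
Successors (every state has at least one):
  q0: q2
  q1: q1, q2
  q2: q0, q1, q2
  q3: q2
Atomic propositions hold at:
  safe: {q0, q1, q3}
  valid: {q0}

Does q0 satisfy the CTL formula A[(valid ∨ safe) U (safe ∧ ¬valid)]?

Sat(valid ∨ safe) = {q0, q1, q3}
Sat(¬valid) = {q1, q2, q3}
Sat(safe ∧ ¬valid) = {q1, q3}
A[(valid ∨ safe) U (safe ∧ ¬valid)]: least fixpoint, start Z0 = Sat((safe ∧ ¬valid)) = {q1, q3}, add states in Sat(valid ∨ safe) with every successor in Z. Already a fixed point.
Sat(A[(valid ∨ safe) U (safe ∧ ¬valid)]) = {q1, q3}
q0 ∉ Sat(A[(valid ∨ safe) U (safe ∧ ¬valid)]) = {q1, q3}, so the formula does not hold at q0.

No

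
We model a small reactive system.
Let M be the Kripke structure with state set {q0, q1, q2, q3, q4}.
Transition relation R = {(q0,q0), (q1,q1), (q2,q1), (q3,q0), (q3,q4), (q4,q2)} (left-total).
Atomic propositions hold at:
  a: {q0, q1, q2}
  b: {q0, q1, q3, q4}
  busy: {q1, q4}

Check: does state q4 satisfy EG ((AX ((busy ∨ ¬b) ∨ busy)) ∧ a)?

No

Sat(¬b) = {q2}
Sat(busy ∨ ¬b) = {q1, q2, q4}
Sat((busy ∨ ¬b) ∨ busy) = {q1, q2, q4}
Sat(AX ((busy ∨ ¬b) ∨ busy)) = {s : every successor in {q1, q2, q4}} = {q1, q2, q4}
Sat((AX ((busy ∨ ¬b) ∨ busy)) ∧ a) = {q1, q2}
EG ((AX ((busy ∨ ¬b) ∨ busy)) ∧ a): greatest fixpoint, start Z0 = {q1, q2}, keep only states in Sat with some successor in Z. Already a fixed point.
Sat(EG ((AX ((busy ∨ ¬b) ∨ busy)) ∧ a)) = {q1, q2}
q4 ∉ Sat(EG ((AX ((busy ∨ ¬b) ∨ busy)) ∧ a)) = {q1, q2}, so the formula does not hold at q4.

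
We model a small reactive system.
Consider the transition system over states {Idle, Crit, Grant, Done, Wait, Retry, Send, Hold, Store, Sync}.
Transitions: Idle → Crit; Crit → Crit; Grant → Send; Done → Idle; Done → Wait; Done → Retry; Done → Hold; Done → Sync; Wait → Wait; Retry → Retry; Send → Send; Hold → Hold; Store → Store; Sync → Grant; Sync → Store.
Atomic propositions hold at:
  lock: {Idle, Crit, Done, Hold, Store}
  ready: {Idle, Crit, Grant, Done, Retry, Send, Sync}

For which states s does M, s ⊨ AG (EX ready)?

{Idle, Crit, Grant, Retry, Send}

Sat(EX ready) = {s : some successor in {Idle, Crit, Grant, Done, Retry, Send, Sync}} = {Idle, Crit, Grant, Done, Retry, Send, Sync}
AG (EX ready): greatest fixpoint, start Z0 = {Idle, Crit, Grant, Done, Retry, Send, Sync}, keep only states in Sat with every successor in Z. Z1 = {Idle, Crit, Grant, Retry, Send}; fixed.
Sat(AG (EX ready)) = {Idle, Crit, Grant, Retry, Send}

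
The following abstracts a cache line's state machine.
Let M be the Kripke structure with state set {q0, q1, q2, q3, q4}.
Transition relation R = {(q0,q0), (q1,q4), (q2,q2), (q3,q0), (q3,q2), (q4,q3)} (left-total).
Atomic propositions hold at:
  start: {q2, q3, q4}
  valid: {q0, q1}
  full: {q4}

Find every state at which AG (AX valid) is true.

Sat(AX valid) = {s : every successor in {q0, q1}} = {q0}
AG (AX valid): greatest fixpoint, start Z0 = {q0}, keep only states in Sat with every successor in Z. Already a fixed point.
Sat(AG (AX valid)) = {q0}

{q0}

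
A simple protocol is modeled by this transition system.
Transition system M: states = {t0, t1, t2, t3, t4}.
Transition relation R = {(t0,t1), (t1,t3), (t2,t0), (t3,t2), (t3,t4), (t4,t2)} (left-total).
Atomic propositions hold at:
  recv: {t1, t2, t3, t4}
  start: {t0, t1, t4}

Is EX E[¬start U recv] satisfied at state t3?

Sat(¬start) = {t2, t3}
E[¬start U recv]: least fixpoint, start Z0 = Sat(recv) = {t1, t2, t3, t4}, add states in Sat(¬start) with some successor in Z. Already a fixed point.
Sat(E[¬start U recv]) = {t1, t2, t3, t4}
Sat(EX E[¬start U recv]) = {s : some successor in {t1, t2, t3, t4}} = {t0, t1, t3, t4}
t3 ∈ Sat(EX E[¬start U recv]) = {t0, t1, t3, t4}, so the formula holds at t3.

Yes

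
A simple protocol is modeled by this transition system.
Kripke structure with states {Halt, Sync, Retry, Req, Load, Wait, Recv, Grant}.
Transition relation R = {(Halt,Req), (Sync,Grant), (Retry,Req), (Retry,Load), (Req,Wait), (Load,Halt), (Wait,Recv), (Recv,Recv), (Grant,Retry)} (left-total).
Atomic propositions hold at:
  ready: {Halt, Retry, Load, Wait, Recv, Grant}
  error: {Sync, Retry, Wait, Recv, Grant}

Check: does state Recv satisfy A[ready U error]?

A[ready U error]: least fixpoint, start Z0 = Sat(error) = {Sync, Retry, Wait, Recv, Grant}, add states in Sat(ready) with every successor in Z. Already a fixed point.
Sat(A[ready U error]) = {Sync, Retry, Wait, Recv, Grant}
Recv ∈ Sat(A[ready U error]) = {Sync, Retry, Wait, Recv, Grant}, so the formula holds at Recv.

Yes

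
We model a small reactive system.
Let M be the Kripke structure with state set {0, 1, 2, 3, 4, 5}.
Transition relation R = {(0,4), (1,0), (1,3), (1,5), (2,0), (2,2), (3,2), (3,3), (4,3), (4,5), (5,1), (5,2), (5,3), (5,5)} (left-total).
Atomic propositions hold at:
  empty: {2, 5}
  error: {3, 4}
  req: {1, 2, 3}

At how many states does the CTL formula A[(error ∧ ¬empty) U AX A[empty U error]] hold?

1

Sat(¬empty) = {0, 1, 3, 4}
Sat(error ∧ ¬empty) = {3, 4}
A[empty U error]: least fixpoint, start Z0 = Sat(error) = {3, 4}, add states in Sat(empty) with every successor in Z. Already a fixed point.
Sat(A[empty U error]) = {3, 4}
Sat(AX A[empty U error]) = {s : every successor in {3, 4}} = {0}
A[(error ∧ ¬empty) U AX A[empty U error]]: least fixpoint, start Z0 = Sat(AX A[empty U error]) = {0}, add states in Sat(error ∧ ¬empty) with every successor in Z. Already a fixed point.
Sat(A[(error ∧ ¬empty) U AX A[empty U error]]) = {0}
|Sat(A[(error ∧ ¬empty) U AX A[empty U error]])| = |{0}| = 1.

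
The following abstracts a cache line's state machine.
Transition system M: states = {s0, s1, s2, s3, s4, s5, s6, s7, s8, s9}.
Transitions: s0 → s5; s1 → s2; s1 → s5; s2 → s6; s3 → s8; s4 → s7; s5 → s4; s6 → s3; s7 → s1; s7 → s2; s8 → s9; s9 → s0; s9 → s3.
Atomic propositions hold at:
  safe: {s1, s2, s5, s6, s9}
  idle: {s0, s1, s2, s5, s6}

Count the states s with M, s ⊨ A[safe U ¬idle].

9

Sat(¬idle) = {s3, s4, s7, s8, s9}
A[safe U ¬idle]: least fixpoint, start Z0 = Sat(¬idle) = {s3, s4, s7, s8, s9}, add states in Sat(safe) with every successor in Z. Z1 = {s3, s4, s5, s6, s7, s8, s9}; Z2 = {s2, s3, s4, s5, s6, s7, s8, s9}; Z3 = {s1, s2, s3, s4, s5, s6, s7, s8, s9}; fixed.
Sat(A[safe U ¬idle]) = {s1, s2, s3, s4, s5, s6, s7, s8, s9}
|Sat(A[safe U ¬idle])| = |{s1, s2, s3, s4, s5, s6, s7, s8, s9}| = 9.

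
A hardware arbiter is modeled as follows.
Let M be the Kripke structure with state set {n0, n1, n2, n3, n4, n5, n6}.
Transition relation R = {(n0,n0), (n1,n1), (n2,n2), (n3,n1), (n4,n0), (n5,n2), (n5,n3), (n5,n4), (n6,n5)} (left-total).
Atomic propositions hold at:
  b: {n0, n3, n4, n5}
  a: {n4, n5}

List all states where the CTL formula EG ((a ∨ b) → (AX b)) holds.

Sat(a ∨ b) = {n0, n3, n4, n5}
Sat(AX b) = {s : every successor in {n0, n3, n4, n5}} = {n0, n4, n6}
Sat((a ∨ b) → (AX b)) = {n0, n1, n2, n4, n6}
EG ((a ∨ b) → (AX b)): greatest fixpoint, start Z0 = {n0, n1, n2, n4, n6}, keep only states in Sat with some successor in Z. Z1 = {n0, n1, n2, n4}; fixed.
Sat(EG ((a ∨ b) → (AX b))) = {n0, n1, n2, n4}

{n0, n1, n2, n4}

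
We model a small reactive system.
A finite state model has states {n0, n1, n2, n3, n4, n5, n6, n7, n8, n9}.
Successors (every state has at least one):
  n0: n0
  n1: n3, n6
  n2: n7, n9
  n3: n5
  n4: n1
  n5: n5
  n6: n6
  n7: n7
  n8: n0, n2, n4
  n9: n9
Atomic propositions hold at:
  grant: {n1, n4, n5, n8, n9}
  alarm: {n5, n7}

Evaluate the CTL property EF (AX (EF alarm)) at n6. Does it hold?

No

EF alarm: least fixpoint, start Z0 = {n5, n7}, add states with some successor in Z. Z1 = {n2, n3, n5, n7}; Z2 = {n1, n2, n3, n5, n7, n8}; Z3 = {n1, n2, n3, n4, n5, n7, n8}; fixed.
Sat(EF alarm) = {n1, n2, n3, n4, n5, n7, n8}
Sat(AX (EF alarm)) = {s : every successor in {n1, n2, n3, n4, n5, n7, n8}} = {n3, n4, n5, n7}
EF (AX (EF alarm)): least fixpoint, start Z0 = {n3, n4, n5, n7}, add states with some successor in Z. Z1 = {n1, n2, n3, n4, n5, n7, n8}; fixed.
Sat(EF (AX (EF alarm))) = {n1, n2, n3, n4, n5, n7, n8}
n6 ∉ Sat(EF (AX (EF alarm))) = {n1, n2, n3, n4, n5, n7, n8}, so the formula does not hold at n6.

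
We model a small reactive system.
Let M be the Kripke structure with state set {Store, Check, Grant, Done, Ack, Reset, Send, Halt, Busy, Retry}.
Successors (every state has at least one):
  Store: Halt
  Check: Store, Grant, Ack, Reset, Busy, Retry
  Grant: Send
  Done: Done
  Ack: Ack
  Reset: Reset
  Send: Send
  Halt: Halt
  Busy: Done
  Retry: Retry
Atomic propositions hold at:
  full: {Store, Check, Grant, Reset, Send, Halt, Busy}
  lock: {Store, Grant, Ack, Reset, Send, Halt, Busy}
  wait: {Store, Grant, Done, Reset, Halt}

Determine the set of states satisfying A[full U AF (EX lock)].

Sat(EX lock) = {s : some successor in {Store, Grant, Ack, Reset, Send, Halt, Busy}} = {Store, Check, Grant, Ack, Reset, Send, Halt}
AF (EX lock): least fixpoint, start Z0 = {Store, Check, Grant, Ack, Reset, Send, Halt}, add states with every successor in Z. Already a fixed point.
Sat(AF (EX lock)) = {Store, Check, Grant, Ack, Reset, Send, Halt}
A[full U AF (EX lock)]: least fixpoint, start Z0 = Sat(AF (EX lock)) = {Store, Check, Grant, Ack, Reset, Send, Halt}, add states in Sat(full) with every successor in Z. Already a fixed point.
Sat(A[full U AF (EX lock)]) = {Store, Check, Grant, Ack, Reset, Send, Halt}

{Store, Check, Grant, Ack, Reset, Send, Halt}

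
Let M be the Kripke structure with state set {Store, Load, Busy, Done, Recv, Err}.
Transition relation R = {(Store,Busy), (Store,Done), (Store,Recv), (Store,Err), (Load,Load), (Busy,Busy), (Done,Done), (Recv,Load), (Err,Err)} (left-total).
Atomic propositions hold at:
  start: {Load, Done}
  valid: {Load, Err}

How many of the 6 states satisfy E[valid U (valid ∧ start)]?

Sat(valid ∧ start) = {Load}
E[valid U (valid ∧ start)]: least fixpoint, start Z0 = Sat((valid ∧ start)) = {Load}, add states in Sat(valid) with some successor in Z. Already a fixed point.
Sat(E[valid U (valid ∧ start)]) = {Load}
|Sat(E[valid U (valid ∧ start)])| = |{Load}| = 1.

1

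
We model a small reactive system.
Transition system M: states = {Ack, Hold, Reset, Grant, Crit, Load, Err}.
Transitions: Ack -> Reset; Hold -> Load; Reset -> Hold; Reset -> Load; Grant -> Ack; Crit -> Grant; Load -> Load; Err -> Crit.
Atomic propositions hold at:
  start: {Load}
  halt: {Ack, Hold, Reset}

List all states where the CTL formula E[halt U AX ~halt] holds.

Sat(~halt) = {Grant, Crit, Load, Err}
Sat(AX ~halt) = {s : every successor in {Grant, Crit, Load, Err}} = {Hold, Crit, Load, Err}
E[halt U AX ~halt]: least fixpoint, start Z0 = Sat(AX ~halt) = {Hold, Crit, Load, Err}, add states in Sat(halt) with some successor in Z. Z1 = {Hold, Reset, Crit, Load, Err}; Z2 = {Ack, Hold, Reset, Crit, Load, Err}; fixed.
Sat(E[halt U AX ~halt]) = {Ack, Hold, Reset, Crit, Load, Err}

{Ack, Hold, Reset, Crit, Load, Err}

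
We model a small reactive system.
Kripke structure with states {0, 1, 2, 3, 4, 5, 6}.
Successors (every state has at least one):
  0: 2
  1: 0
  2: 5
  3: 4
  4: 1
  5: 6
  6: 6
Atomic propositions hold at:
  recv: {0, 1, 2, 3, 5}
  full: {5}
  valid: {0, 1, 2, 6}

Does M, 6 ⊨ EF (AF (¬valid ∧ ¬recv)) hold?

No

Sat(¬valid) = {3, 4, 5}
Sat(¬recv) = {4, 6}
Sat(¬valid ∧ ¬recv) = {4}
AF (¬valid ∧ ¬recv): least fixpoint, start Z0 = {4}, add states with every successor in Z. Z1 = {3, 4}; fixed.
Sat(AF (¬valid ∧ ¬recv)) = {3, 4}
EF (AF (¬valid ∧ ¬recv)): least fixpoint, start Z0 = {3, 4}, add states with some successor in Z. Already a fixed point.
Sat(EF (AF (¬valid ∧ ¬recv))) = {3, 4}
6 ∉ Sat(EF (AF (¬valid ∧ ¬recv))) = {3, 4}, so the formula does not hold at 6.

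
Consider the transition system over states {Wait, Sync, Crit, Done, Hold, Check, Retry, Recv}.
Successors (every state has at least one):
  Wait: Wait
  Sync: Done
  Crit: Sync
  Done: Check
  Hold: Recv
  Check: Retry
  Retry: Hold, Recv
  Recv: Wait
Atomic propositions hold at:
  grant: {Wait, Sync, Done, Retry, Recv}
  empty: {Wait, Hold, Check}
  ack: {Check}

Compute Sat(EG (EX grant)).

{Wait, Hold, Check, Retry, Recv}

Sat(EX grant) = {s : some successor in {Wait, Sync, Done, Retry, Recv}} = {Wait, Sync, Crit, Hold, Check, Retry, Recv}
EG (EX grant): greatest fixpoint, start Z0 = {Wait, Sync, Crit, Hold, Check, Retry, Recv}, keep only states in Sat with some successor in Z. Z1 = {Wait, Crit, Hold, Check, Retry, Recv}; Z2 = {Wait, Hold, Check, Retry, Recv}; fixed.
Sat(EG (EX grant)) = {Wait, Hold, Check, Retry, Recv}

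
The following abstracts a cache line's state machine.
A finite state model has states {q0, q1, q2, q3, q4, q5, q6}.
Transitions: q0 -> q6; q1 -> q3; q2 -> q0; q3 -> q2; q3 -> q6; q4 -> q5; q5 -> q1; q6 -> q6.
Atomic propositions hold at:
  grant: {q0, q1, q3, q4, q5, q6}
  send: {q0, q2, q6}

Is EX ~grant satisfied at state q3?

Yes

Sat(~grant) = {q2}
Sat(EX ~grant) = {s : some successor in {q2}} = {q3}
q3 ∈ Sat(EX ~grant) = {q3}, so the formula holds at q3.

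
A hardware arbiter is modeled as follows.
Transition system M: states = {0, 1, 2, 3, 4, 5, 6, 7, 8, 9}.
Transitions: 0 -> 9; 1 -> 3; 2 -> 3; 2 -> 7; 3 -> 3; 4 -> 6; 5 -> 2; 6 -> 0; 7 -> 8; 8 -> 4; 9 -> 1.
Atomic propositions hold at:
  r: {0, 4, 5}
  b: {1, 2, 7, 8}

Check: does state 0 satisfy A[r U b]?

A[r U b]: least fixpoint, start Z0 = Sat(b) = {1, 2, 7, 8}, add states in Sat(r) with every successor in Z. Z1 = {1, 2, 5, 7, 8}; fixed.
Sat(A[r U b]) = {1, 2, 5, 7, 8}
0 ∉ Sat(A[r U b]) = {1, 2, 5, 7, 8}, so the formula does not hold at 0.

No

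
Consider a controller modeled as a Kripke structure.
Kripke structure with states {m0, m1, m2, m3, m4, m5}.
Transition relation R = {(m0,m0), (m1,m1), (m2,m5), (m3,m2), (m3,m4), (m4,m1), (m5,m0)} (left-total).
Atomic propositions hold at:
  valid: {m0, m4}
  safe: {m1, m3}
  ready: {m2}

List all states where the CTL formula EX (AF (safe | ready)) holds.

{m1, m3, m4}

Sat(safe | ready) = {m1, m2, m3}
AF (safe | ready): least fixpoint, start Z0 = {m1, m2, m3}, add states with every successor in Z. Z1 = {m1, m2, m3, m4}; fixed.
Sat(AF (safe | ready)) = {m1, m2, m3, m4}
Sat(EX (AF (safe | ready))) = {s : some successor in {m1, m2, m3, m4}} = {m1, m3, m4}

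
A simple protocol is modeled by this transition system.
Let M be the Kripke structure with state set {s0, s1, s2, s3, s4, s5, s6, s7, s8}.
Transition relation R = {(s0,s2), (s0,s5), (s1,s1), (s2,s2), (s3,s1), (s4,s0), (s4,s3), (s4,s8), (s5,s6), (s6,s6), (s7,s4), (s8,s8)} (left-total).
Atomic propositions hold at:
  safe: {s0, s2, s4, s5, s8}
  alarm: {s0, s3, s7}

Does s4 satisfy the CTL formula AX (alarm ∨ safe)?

Sat(alarm ∨ safe) = {s0, s2, s3, s4, s5, s7, s8}
Sat(AX (alarm ∨ safe)) = {s : every successor in {s0, s2, s3, s4, s5, s7, s8}} = {s0, s2, s4, s7, s8}
s4 ∈ Sat(AX (alarm ∨ safe)) = {s0, s2, s4, s7, s8}, so the formula holds at s4.

Yes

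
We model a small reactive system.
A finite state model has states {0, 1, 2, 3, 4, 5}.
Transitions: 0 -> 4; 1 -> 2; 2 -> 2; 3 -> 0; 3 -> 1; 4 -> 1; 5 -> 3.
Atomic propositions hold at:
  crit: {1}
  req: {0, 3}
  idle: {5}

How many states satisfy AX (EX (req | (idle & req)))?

1

Sat(idle & req) = ∅
Sat(req | (idle & req)) = {0, 3}
Sat(EX (req | (idle & req))) = {s : some successor in {0, 3}} = {3, 5}
Sat(AX (EX (req | (idle & req)))) = {s : every successor in {3, 5}} = {5}
|Sat(AX (EX (req | (idle & req))))| = |{5}| = 1.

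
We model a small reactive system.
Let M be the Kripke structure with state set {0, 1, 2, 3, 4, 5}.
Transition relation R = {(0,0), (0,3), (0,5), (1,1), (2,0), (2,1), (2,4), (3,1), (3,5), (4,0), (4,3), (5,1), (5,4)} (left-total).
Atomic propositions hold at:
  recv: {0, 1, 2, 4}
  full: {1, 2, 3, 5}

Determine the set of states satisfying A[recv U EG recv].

EG recv: greatest fixpoint, start Z0 = {0, 1, 2, 4}, keep only states in Sat with some successor in Z. Already a fixed point.
Sat(EG recv) = {0, 1, 2, 4}
A[recv U EG recv]: least fixpoint, start Z0 = Sat(EG recv) = {0, 1, 2, 4}, add states in Sat(recv) with every successor in Z. Already a fixed point.
Sat(A[recv U EG recv]) = {0, 1, 2, 4}

{0, 1, 2, 4}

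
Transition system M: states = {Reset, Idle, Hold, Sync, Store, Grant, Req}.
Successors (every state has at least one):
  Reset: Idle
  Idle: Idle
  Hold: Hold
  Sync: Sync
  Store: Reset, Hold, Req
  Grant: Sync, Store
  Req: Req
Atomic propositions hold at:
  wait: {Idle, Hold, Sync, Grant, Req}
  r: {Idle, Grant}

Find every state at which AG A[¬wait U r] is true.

{Reset, Idle}

Sat(¬wait) = {Reset, Store}
A[¬wait U r]: least fixpoint, start Z0 = Sat(r) = {Idle, Grant}, add states in Sat(¬wait) with every successor in Z. Z1 = {Reset, Idle, Grant}; fixed.
Sat(A[¬wait U r]) = {Reset, Idle, Grant}
AG A[¬wait U r]: greatest fixpoint, start Z0 = {Reset, Idle, Grant}, keep only states in Sat with every successor in Z. Z1 = {Reset, Idle}; fixed.
Sat(AG A[¬wait U r]) = {Reset, Idle}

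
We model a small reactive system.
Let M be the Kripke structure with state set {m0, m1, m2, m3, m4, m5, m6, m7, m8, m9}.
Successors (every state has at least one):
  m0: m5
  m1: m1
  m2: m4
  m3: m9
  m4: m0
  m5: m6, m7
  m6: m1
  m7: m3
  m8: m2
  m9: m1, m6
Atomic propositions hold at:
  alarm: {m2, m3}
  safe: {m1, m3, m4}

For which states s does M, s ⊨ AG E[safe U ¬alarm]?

{m0, m1, m3, m4, m5, m6, m7, m9}

Sat(¬alarm) = {m0, m1, m4, m5, m6, m7, m8, m9}
E[safe U ¬alarm]: least fixpoint, start Z0 = Sat(¬alarm) = {m0, m1, m4, m5, m6, m7, m8, m9}, add states in Sat(safe) with some successor in Z. Z1 = {m0, m1, m3, m4, m5, m6, m7, m8, m9}; fixed.
Sat(E[safe U ¬alarm]) = {m0, m1, m3, m4, m5, m6, m7, m8, m9}
AG E[safe U ¬alarm]: greatest fixpoint, start Z0 = {m0, m1, m3, m4, m5, m6, m7, m8, m9}, keep only states in Sat with every successor in Z. Z1 = {m0, m1, m3, m4, m5, m6, m7, m9}; fixed.
Sat(AG E[safe U ¬alarm]) = {m0, m1, m3, m4, m5, m6, m7, m9}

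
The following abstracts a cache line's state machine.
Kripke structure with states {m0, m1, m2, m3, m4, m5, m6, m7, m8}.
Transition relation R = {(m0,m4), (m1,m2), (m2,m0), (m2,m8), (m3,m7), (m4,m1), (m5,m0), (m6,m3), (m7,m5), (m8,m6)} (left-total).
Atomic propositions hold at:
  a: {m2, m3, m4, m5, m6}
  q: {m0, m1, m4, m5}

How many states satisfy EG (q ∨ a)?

Sat(q ∨ a) = {m0, m1, m2, m3, m4, m5, m6}
EG (q ∨ a): greatest fixpoint, start Z0 = {m0, m1, m2, m3, m4, m5, m6}, keep only states in Sat with some successor in Z. Z1 = {m0, m1, m2, m4, m5, m6}; Z2 = {m0, m1, m2, m4, m5}; fixed.
Sat(EG (q ∨ a)) = {m0, m1, m2, m4, m5}
|Sat(EG (q ∨ a))| = |{m0, m1, m2, m4, m5}| = 5.

5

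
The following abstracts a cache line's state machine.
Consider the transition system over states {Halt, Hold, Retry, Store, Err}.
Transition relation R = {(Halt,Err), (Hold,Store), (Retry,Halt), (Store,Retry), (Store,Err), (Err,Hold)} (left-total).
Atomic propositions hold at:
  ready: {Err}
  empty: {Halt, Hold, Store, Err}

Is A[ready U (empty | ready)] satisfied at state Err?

Yes

Sat(empty | ready) = {Halt, Hold, Store, Err}
A[ready U (empty | ready)]: least fixpoint, start Z0 = Sat((empty | ready)) = {Halt, Hold, Store, Err}, add states in Sat(ready) with every successor in Z. Already a fixed point.
Sat(A[ready U (empty | ready)]) = {Halt, Hold, Store, Err}
Err ∈ Sat(A[ready U (empty | ready)]) = {Halt, Hold, Store, Err}, so the formula holds at Err.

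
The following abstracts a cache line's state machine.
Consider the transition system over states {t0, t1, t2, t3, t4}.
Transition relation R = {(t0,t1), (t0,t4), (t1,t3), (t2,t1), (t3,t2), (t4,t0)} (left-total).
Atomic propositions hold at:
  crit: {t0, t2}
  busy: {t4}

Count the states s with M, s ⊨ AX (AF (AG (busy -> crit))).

Sat(busy -> crit) = {t0, t1, t2, t3}
AG (busy -> crit): greatest fixpoint, start Z0 = {t0, t1, t2, t3}, keep only states in Sat with every successor in Z. Z1 = {t1, t2, t3}; fixed.
Sat(AG (busy -> crit)) = {t1, t2, t3}
AF (AG (busy -> crit)): least fixpoint, start Z0 = {t1, t2, t3}, add states with every successor in Z. Already a fixed point.
Sat(AF (AG (busy -> crit))) = {t1, t2, t3}
Sat(AX (AF (AG (busy -> crit)))) = {s : every successor in {t1, t2, t3}} = {t1, t2, t3}
|Sat(AX (AF (AG (busy -> crit))))| = |{t1, t2, t3}| = 3.

3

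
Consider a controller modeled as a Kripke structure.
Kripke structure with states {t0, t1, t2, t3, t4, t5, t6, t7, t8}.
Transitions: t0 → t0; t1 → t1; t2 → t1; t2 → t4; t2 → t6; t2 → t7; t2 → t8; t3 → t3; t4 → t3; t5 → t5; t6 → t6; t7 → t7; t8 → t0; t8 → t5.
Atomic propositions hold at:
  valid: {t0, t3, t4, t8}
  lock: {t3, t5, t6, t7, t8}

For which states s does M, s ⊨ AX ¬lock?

Sat(¬lock) = {t0, t1, t2, t4}
Sat(AX ¬lock) = {s : every successor in {t0, t1, t2, t4}} = {t0, t1}

{t0, t1}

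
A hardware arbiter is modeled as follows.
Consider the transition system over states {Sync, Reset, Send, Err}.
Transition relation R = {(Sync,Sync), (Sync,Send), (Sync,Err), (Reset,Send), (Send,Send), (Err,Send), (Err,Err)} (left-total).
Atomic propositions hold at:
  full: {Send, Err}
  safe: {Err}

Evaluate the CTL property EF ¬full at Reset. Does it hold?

Sat(¬full) = {Sync, Reset}
EF ¬full: least fixpoint, start Z0 = {Sync, Reset}, add states with some successor in Z. Already a fixed point.
Sat(EF ¬full) = {Sync, Reset}
Reset ∈ Sat(EF ¬full) = {Sync, Reset}, so the formula holds at Reset.

Yes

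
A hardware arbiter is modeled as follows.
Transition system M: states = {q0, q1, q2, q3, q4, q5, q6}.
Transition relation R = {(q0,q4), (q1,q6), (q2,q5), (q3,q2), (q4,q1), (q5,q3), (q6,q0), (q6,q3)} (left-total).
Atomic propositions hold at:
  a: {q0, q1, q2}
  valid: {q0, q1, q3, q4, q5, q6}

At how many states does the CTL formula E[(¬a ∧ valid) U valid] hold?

6

Sat(¬a) = {q3, q4, q5, q6}
Sat(¬a ∧ valid) = {q3, q4, q5, q6}
E[(¬a ∧ valid) U valid]: least fixpoint, start Z0 = Sat(valid) = {q0, q1, q3, q4, q5, q6}, add states in Sat(¬a ∧ valid) with some successor in Z. Already a fixed point.
Sat(E[(¬a ∧ valid) U valid]) = {q0, q1, q3, q4, q5, q6}
|Sat(E[(¬a ∧ valid) U valid])| = |{q0, q1, q3, q4, q5, q6}| = 6.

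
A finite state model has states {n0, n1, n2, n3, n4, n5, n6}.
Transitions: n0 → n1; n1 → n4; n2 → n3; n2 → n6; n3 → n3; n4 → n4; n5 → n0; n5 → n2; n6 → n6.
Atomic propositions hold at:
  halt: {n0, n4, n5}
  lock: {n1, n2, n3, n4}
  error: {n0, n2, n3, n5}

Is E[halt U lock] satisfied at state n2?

E[halt U lock]: least fixpoint, start Z0 = Sat(lock) = {n1, n2, n3, n4}, add states in Sat(halt) with some successor in Z. Z1 = {n0, n1, n2, n3, n4, n5}; fixed.
Sat(E[halt U lock]) = {n0, n1, n2, n3, n4, n5}
n2 ∈ Sat(E[halt U lock]) = {n0, n1, n2, n3, n4, n5}, so the formula holds at n2.

Yes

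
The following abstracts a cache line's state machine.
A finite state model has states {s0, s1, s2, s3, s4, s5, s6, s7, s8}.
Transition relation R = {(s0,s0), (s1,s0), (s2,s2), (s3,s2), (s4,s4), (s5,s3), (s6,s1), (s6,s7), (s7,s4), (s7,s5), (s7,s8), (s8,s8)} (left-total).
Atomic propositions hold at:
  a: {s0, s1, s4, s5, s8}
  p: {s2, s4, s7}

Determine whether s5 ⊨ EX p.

No

Sat(EX p) = {s : some successor in {s2, s4, s7}} = {s2, s3, s4, s6, s7}
s5 ∉ Sat(EX p) = {s2, s3, s4, s6, s7}, so the formula does not hold at s5.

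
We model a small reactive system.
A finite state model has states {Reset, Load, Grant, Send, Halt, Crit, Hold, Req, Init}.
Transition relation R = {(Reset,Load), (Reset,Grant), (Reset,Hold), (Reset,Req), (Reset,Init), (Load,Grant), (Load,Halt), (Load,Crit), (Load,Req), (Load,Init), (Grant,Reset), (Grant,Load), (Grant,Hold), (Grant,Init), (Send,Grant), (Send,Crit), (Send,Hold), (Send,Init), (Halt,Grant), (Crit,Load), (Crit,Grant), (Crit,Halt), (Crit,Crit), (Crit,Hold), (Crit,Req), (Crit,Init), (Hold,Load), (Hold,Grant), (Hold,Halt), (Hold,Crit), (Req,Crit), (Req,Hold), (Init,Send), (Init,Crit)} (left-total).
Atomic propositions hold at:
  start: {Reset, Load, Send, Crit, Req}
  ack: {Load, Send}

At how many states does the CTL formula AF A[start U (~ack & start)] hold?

3

Sat(~ack) = {Reset, Grant, Halt, Crit, Hold, Req, Init}
Sat(~ack & start) = {Reset, Crit, Req}
A[start U (~ack & start)]: least fixpoint, start Z0 = Sat((~ack & start)) = {Reset, Crit, Req}, add states in Sat(start) with every successor in Z. Already a fixed point.
Sat(A[start U (~ack & start)]) = {Reset, Crit, Req}
AF A[start U (~ack & start)]: least fixpoint, start Z0 = {Reset, Crit, Req}, add states with every successor in Z. Already a fixed point.
Sat(AF A[start U (~ack & start)]) = {Reset, Crit, Req}
|Sat(AF A[start U (~ack & start)])| = |{Reset, Crit, Req}| = 3.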